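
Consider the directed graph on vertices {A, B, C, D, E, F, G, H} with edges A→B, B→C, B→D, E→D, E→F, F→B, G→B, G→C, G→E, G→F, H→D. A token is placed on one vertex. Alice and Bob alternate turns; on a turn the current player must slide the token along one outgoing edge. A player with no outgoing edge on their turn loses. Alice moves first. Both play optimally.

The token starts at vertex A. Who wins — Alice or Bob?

Bob wins.

Classify positions by backward induction: terminal positions (no move available) are L. From any other position, the mover wins iff some move reaches an L.
Every edge goes from a vertex to one that appears earlier in the order D, C, B, F, E, A, G, H, so processing vertices in that order labels each vertex after all of its successors.
D: no outgoing edge → L
C: no outgoing edge → L
B: →C(L), so W
F: →B(W) only, which is W, so L
E: →F(L), so W
A: →B(W) only, which is W, so L
G: →F(L), so W
H: →D(L), so W
Every move from A reaches a W position, so the mover loses.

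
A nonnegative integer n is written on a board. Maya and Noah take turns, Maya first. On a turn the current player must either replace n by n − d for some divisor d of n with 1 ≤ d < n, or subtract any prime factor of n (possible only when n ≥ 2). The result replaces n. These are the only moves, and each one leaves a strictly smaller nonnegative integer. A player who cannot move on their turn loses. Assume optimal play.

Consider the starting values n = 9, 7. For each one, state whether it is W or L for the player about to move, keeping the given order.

Use the standard recursion: the mover loses at a terminal position; elsewhere, the mover wins exactly when some move hands the opponent an L position.
n=0: no move → L
n=1: no move → L
n=2: can move to 0, which is L ⇒ W
n=3: can move to 0, which is L ⇒ W
n=4: moves to 2(W), 3(W); every one is W ⇒ L
n=5: can move to 0, which is L ⇒ W
n=6: can move to 4, which is L ⇒ W
n=7: can move to 0, which is L ⇒ W
n=8: can move to 4, which is L ⇒ W
n=9: moves to 6(W), 8(W); every one is W ⇒ L

9: L, 7: W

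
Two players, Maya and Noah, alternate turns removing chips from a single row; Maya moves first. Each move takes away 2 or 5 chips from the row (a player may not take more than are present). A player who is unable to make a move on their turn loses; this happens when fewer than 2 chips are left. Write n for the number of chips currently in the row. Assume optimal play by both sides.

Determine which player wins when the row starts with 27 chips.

Maya wins.

Build the W/L table. Terminal = L. A non-terminal position is W if it has a move to some L; otherwise it is L.
n=0: no move → L
n=1: no move → L
n=2: can move to 0, which is L ⇒ W
n=3: can move to 1, which is L ⇒ W
n=4: the only move is to 2(W), a W ⇒ L
n=5: can move to 0, which is L ⇒ W
n=6: can move to 4, which is L ⇒ W
n=7: moves to 5(W), 2(W); every one is W ⇒ L
n=8: moves to 6(W), 3(W); every one is W ⇒ L
n=9: can move to 7, which is L ⇒ W
n=10: can move to 8, which is L ⇒ W
n=11: moves to 9(W), 6(W); every one is W ⇒ L
n=12: can move to 7, which is L ⇒ W
n=13: can move to 11, which is L ⇒ W
n=14: moves to 12(W), 9(W); every one is W ⇒ L
n=15: moves to 13(W), 10(W); every one is W ⇒ L
n=16: can move to 14, which is L ⇒ W
n=17: can move to 15, which is L ⇒ W
n=18: moves to 16(W), 13(W); every one is W ⇒ L
n=19: can move to 14, which is L ⇒ W
n=20: can move to 18, which is L ⇒ W
n=21: moves to 19(W), 16(W); every one is W ⇒ L
n=22: moves to 20(W), 17(W); every one is W ⇒ L
n=23: can move to 21, which is L ⇒ W
n=24: can move to 22, which is L ⇒ W
n=25: moves to 23(W), 20(W); every one is W ⇒ L
n=26: can move to 21, which is L ⇒ W
n=27: can move to 25, which is L ⇒ W
From 27 Maya can remove 2, leaving 25, reaching an L position.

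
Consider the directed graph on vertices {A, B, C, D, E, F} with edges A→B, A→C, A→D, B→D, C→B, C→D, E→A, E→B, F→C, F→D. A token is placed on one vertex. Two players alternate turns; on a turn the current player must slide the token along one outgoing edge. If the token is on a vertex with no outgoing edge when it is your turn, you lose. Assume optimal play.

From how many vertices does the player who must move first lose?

2

Classify positions by backward induction: terminal positions (no move available) are L. From any other position, the mover wins iff some move reaches an L.
Every edge goes from a vertex to one that appears earlier in the order D, B, C, F, A, E, so processing vertices in that order labels each vertex after all of its successors.
D: no outgoing edge → L
B: W (go to D, an L position)
C: W (go to D, an L position)
F: W (go to D, an L position)
A: W (go to D, an L position)
E: L (options A(W), B(W) are all W)
The L vertices are D, E; that is 2 in all.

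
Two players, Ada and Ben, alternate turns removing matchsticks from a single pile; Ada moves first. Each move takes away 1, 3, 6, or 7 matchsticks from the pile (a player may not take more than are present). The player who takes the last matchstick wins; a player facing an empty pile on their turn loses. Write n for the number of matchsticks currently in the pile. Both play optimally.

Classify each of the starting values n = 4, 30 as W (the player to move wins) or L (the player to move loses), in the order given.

Use the standard recursion: the mover loses at a terminal position; elsewhere, the mover wins exactly when some move hands the opponent an L position.
n=0: no move → L
n=1: →0(L), so W
n=2: →1(W) only, which is W, so L
n=3: →2(L), so W
n=4: →3(W), 1(W) — all W, so L
n=5: →4(L), so W
n=6: →0(L), so W
n=7: →4(L), so W
n=8: →2(L), so W
n=9: →2(L), so W
n=10: →4(L), so W
n=11: →4(L), so W
n=12: →11(W), 9(W), 6(W), 5(W) — all W, so L
n=13: →12(L), so W
n=14: →13(W), 11(W), 8(W), 7(W) — all W, so L
n=15: →14(L), so W
n=16: →15(W), 13(W), 10(W), 9(W) — all W, so L
n=17: →16(L), so W
n=18: →12(L), so W
n=19: →16(L), so W
n=20: →14(L), so W
n=21: →14(L), so W
n=22: →16(L), so W
n=23: →16(L), so W
n=24: →23(W), 21(W), 18(W), 17(W) — all W, so L
n=25: →24(L), so W
n=26: →25(W), 23(W), 20(W), 19(W) — all W, so L
n=27: →26(L), so W
n=28: →27(W), 25(W), 22(W), 21(W) — all W, so L
n=29: →28(L), so W
n=30: →24(L), so W

4: L, 30: W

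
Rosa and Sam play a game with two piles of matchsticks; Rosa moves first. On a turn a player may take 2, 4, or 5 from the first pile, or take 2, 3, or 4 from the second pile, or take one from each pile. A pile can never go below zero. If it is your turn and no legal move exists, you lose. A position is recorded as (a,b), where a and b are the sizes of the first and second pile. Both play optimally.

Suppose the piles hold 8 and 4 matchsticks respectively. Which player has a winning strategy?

Classify positions by backward induction: terminal positions (no move available) are L. From any other position, the mover wins iff some move reaches an L.
No move ever increases a pile, so every position that can arise here has a ≤ 8 and b ≤ 4; it is enough to label the cells with 0 ≤ a ≤ 8 and 0 ≤ b ≤ 4.
Every move lowers a or b (never raises either), so fill the grid row by row in increasing a, and left to right within a row: each cell's successors are then already labelled.
      b=0  b=1  b=2  b=3  b=4
a=0:    L    L    W    W    W
a=1:    L    W    W    W    W
a=2:    W    W    L    L    W
a=3:    W    L    L    W    W
a=4:    W    W    W    W    L
a=5:    W    W    W    L    L
a=6:    W    L    W    W    W
a=7:    L    W    W    W    W
a=8:    L    W    W    W    W
Cells with no legal move (terminal, hence L): (0,0), (0,1), (1,0).
The remaining L cells, each justified by listing all of its moves:
(2,2): L (options (0,2)(W), (2,0)(W), (1,1)(W) are all W)
(2,3): L (options (0,3)(W), (2,1)(W), (2,0)(W), (1,2)(W) are all W)
(3,1): L (options (1,1)(W), (2,0)(W) are all W)
(3,2): L (options (1,2)(W), (3,0)(W), (2,1)(W) are all W)
(4,4): L (options (2,4)(W), (0,4)(W), (4,2)(W), (4,1)(W), (4,0)(W), (3,3)(W) are all W)
(5,3): L (options (3,3)(W), (1,3)(W), (0,3)(W), (5,1)(W), (5,0)(W), (4,2)(W) are all W)
(5,4): L (options (3,4)(W), (1,4)(W), (0,4)(W), (5,2)(W), (5,1)(W), (5,0)(W), (4,3)(W) are all W)
(6,1): L (options (4,1)(W), (2,1)(W), (1,1)(W), (5,0)(W) are all W)
(7,0): L (options (5,0)(W), (3,0)(W), (2,0)(W) are all W)
(8,0): L (options (6,0)(W), (4,0)(W), (3,0)(W) are all W)
Every other cell has at least one move into one of the L cells above, so it is W.
From (8,4) Rosa can move to (4,4), reaching an L position.

Rosa wins.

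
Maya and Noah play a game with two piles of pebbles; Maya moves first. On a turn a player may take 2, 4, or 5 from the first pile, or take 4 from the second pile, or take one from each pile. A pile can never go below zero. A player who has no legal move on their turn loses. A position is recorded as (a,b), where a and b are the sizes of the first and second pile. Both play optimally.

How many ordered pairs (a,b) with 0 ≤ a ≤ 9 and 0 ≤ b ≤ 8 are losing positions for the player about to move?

31

Use the standard recursion: the mover loses at a terminal position; elsewhere, the mover wins exactly when some move hands the opponent an L position.
Every move lowers a or b (never raises either), so fill the grid row by row in increasing a, and left to right within a row: each cell's successors are then already labelled.
      b=0  b=1  b=2  b=3  b=4  b=5  b=6  b=7  b=8
a=0:    L    L    L    L    W    W    W    W    L
a=1:    L    W    W    W    W    L    L    L    L
a=2:    W    W    W    W    L    L    W    W    W
a=3:    W    L    L    L    L    W    W    W    W
a=4:    W    W    W    W    W    W    L    L    W
a=5:    W    W    W    W    W    W    W    W    W
a=6:    W    L    L    L    W    W    W    W    W
a=7:    L    W    W    W    W    W    L    L    L
a=8:    L    W    W    W    W    L    W    W    W
a=9:    W    W    L    L    L    L    W    W    W
Cells with no legal move (terminal, hence L): (0,0), (0,1), (0,2), (0,3), (1,0).
The remaining L cells, each justified by listing all of its moves:
(0,8): only reaches (0,4)(W), which is W → L
(1,5): only reaches (1,1)(W), (0,4)(W), all W → L
(1,6): only reaches (1,2)(W), (0,5)(W), all W → L
(1,7): only reaches (1,3)(W), (0,6)(W), all W → L
(1,8): only reaches (1,4)(W), (0,7)(W), all W → L
(2,4): only reaches (0,4)(W), (2,0)(W), (1,3)(W), all W → L
(2,5): only reaches (0,5)(W), (2,1)(W), (1,4)(W), all W → L
(3,1): only reaches (1,1)(W), (2,0)(W), all W → L
(3,2): only reaches (1,2)(W), (2,1)(W), all W → L
(3,3): only reaches (1,3)(W), (2,2)(W), all W → L
(3,4): only reaches (1,4)(W), (3,0)(W), (2,3)(W), all W → L
(4,6): only reaches (2,6)(W), (0,6)(W), (4,2)(W), (3,5)(W), all W → L
(4,7): only reaches (2,7)(W), (0,7)(W), (4,3)(W), (3,6)(W), all W → L
(6,1): only reaches (4,1)(W), (2,1)(W), (1,1)(W), (5,0)(W), all W → L
(6,2): only reaches (4,2)(W), (2,2)(W), (1,2)(W), (5,1)(W), all W → L
(6,3): only reaches (4,3)(W), (2,3)(W), (1,3)(W), (5,2)(W), all W → L
(7,0): only reaches (5,0)(W), (3,0)(W), (2,0)(W), all W → L
(7,6): only reaches (5,6)(W), (3,6)(W), (2,6)(W), (7,2)(W), (6,5)(W), all W → L
(7,7): only reaches (5,7)(W), (3,7)(W), (2,7)(W), (7,3)(W), (6,6)(W), all W → L
(7,8): only reaches (5,8)(W), (3,8)(W), (2,8)(W), (7,4)(W), (6,7)(W), all W → L
(8,0): only reaches (6,0)(W), (4,0)(W), (3,0)(W), all W → L
(8,5): only reaches (6,5)(W), (4,5)(W), (3,5)(W), (8,1)(W), (7,4)(W), all W → L
(9,2): only reaches (7,2)(W), (5,2)(W), (4,2)(W), (8,1)(W), all W → L
(9,3): only reaches (7,3)(W), (5,3)(W), (4,3)(W), (8,2)(W), all W → L
(9,4): only reaches (7,4)(W), (5,4)(W), (4,4)(W), (9,0)(W), (8,3)(W), all W → L
(9,5): only reaches (7,5)(W), (5,5)(W), (4,5)(W), (9,1)(W), (8,4)(W), all W → L
Every other cell has at least one move into one of the L cells above, so it is W.
L cells per row: a=0: 5, a=1: 5, a=2: 2, a=3: 4, a=4: 2, a=5: 0, a=6: 3, a=7: 4, a=8: 2, a=9: 4; total 31.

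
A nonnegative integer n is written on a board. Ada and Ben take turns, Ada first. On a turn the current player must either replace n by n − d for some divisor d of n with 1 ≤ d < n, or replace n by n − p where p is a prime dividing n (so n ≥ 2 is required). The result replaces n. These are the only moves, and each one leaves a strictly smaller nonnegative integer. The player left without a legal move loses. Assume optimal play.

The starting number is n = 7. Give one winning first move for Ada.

Build the W/L table. Terminal = L. A non-terminal position is W if it has a move to some L; otherwise it is L.
n=0: no move → L
n=1: no move → L
n=2: can move to 0, which is L ⇒ W
n=3: can move to 0, which is L ⇒ W
n=4: moves to 2(W), 3(W); every one is W ⇒ L
n=5: can move to 0, which is L ⇒ W
n=6: can move to 4, which is L ⇒ W
n=7: can move to 0, which is L ⇒ W
From 7, the L positions reachable in one move are: 0.

Move to 0.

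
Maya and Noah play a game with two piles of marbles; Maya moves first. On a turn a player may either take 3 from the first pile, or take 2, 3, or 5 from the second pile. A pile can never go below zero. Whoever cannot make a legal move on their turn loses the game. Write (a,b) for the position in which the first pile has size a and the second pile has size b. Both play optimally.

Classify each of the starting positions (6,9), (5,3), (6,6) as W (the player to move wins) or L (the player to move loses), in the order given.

(6,9): W, (5,3): L, (6,6): W

Label each position W (a win for the player to move) or L (a loss). A position with no legal move is L; any other position is W exactly when some move reaches an L, and L when every move reaches a W.
No move ever increases a pile, so every position that can arise here has a ≤ 6 and b ≤ 9; it is enough to label the cells with 0 ≤ a ≤ 6 and 0 ≤ b ≤ 9.
Every move lowers a or b (never raises either), so fill the grid row by row in increasing a, and left to right within a row: each cell's successors are then already labelled.
      b=0  b=1  b=2  b=3  b=4  b=5  b=6  b=7  b=8  b=9
a=0:    L    L    W    W    W    W    W    L    L    W
a=1:    L    L    W    W    W    W    W    L    L    W
a=2:    L    L    W    W    W    W    W    L    L    W
a=3:    W    W    L    L    W    W    W    W    W    L
a=4:    W    W    L    L    W    W    W    W    W    L
a=5:    W    W    L    L    W    W    W    W    W    L
a=6:    L    L    W    W    W    W    W    L    L    W
Cells with no legal move (terminal, hence L): (0,0), (0,1), (1,0), (1,1), (2,0), (2,1).
The remaining L cells, each justified by listing all of its moves:
(0,7): only reaches (0,5)(W), (0,4)(W), (0,2)(W), all W → L
(0,8): only reaches (0,6)(W), (0,5)(W), (0,3)(W), all W → L
(1,7): only reaches (1,5)(W), (1,4)(W), (1,2)(W), all W → L
(1,8): only reaches (1,6)(W), (1,5)(W), (1,3)(W), all W → L
(2,7): only reaches (2,5)(W), (2,4)(W), (2,2)(W), all W → L
(2,8): only reaches (2,6)(W), (2,5)(W), (2,3)(W), all W → L
(3,2): only reaches (0,2)(W), (3,0)(W), all W → L
(3,3): only reaches (0,3)(W), (3,1)(W), (3,0)(W), all W → L
(3,9): only reaches (0,9)(W), (3,7)(W), (3,6)(W), (3,4)(W), all W → L
(4,2): only reaches (1,2)(W), (4,0)(W), all W → L
(4,3): only reaches (1,3)(W), (4,1)(W), (4,0)(W), all W → L
(4,9): only reaches (1,9)(W), (4,7)(W), (4,6)(W), (4,4)(W), all W → L
(5,2): only reaches (2,2)(W), (5,0)(W), all W → L
(5,3): only reaches (2,3)(W), (5,1)(W), (5,0)(W), all W → L
(5,9): only reaches (2,9)(W), (5,7)(W), (5,6)(W), (5,4)(W), all W → L
(6,0): only reaches (3,0)(W), which is W → L
(6,1): only reaches (3,1)(W), which is W → L
(6,7): only reaches (3,7)(W), (6,5)(W), (6,4)(W), (6,2)(W), all W → L
(6,8): only reaches (3,8)(W), (6,6)(W), (6,5)(W), (6,3)(W), all W → L
Every other cell has at least one move into one of the L cells above, so it is W.
(6,9): the move to (3,9) reaches an L cell, so W
(5,3): one of the L cells justified above, so L
(6,6): the move to (6,1) reaches an L cell, so W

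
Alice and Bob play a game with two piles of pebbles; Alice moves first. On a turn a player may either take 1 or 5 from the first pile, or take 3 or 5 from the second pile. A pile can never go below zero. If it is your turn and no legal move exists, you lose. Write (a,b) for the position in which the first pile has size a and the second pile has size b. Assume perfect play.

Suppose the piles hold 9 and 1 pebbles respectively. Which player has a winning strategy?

Alice wins.

Positions with no move are L. A position that does have a move is losing for the player to move precisely when every available move leads to a winning position for the opponent. Fill in the labels:
No move ever increases a pile, so every position that can arise here has a ≤ 9 and b ≤ 1; it is enough to label the cells with 0 ≤ a ≤ 9 and 0 ≤ b ≤ 1.
Every move lowers a or b (never raises either), so fill the grid row by row in increasing a, and left to right within a row: each cell's successors are then already labelled.
      b=0  b=1
a=0:    L    L
a=1:    W    W
a=2:    L    L
a=3:    W    W
a=4:    L    L
a=5:    W    W
a=6:    L    L
a=7:    W    W
a=8:    L    L
a=9:    W    W
Cells with no legal move (terminal, hence L): (0,0), (0,1).
The remaining L cells, each justified by listing all of its moves:
(2,0): the only move is to (1,0)(W), a W ⇒ L
(2,1): the only move is to (1,1)(W), a W ⇒ L
(4,0): the only move is to (3,0)(W), a W ⇒ L
(4,1): the only move is to (3,1)(W), a W ⇒ L
(6,0): moves to (5,0)(W), (1,0)(W); every one is W ⇒ L
(6,1): moves to (5,1)(W), (1,1)(W); every one is W ⇒ L
(8,0): moves to (7,0)(W), (3,0)(W); every one is W ⇒ L
(8,1): moves to (7,1)(W), (3,1)(W); every one is W ⇒ L
Every other cell has at least one move into one of the L cells above, so it is W.
From (9,1) Alice can move to (8,1), reaching an L position.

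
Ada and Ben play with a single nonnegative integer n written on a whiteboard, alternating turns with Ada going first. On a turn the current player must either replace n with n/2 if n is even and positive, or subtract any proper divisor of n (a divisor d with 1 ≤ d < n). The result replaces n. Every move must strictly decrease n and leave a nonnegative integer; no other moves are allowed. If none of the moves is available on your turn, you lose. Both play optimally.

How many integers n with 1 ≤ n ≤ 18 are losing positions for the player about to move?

9

Positions with no move are L. A position that does have a move is losing for the player to move precisely when every available move leads to a winning position for the opponent. Fill in the labels:
n=0: no move → L
n=1: no move → L
n=2: reaches L-position 1 → W
n=3: only reaches 2(W), which is W → L
n=4: reaches L-position 3 → W
n=5: only reaches 4(W), which is W → L
n=6: reaches L-position 3 → W
n=7: only reaches 6(W), which is W → L
n=8: reaches L-position 7 → W
n=9: only reaches 6(W), 8(W), all W → L
n=10: reaches L-position 5 → W
n=11: only reaches 10(W), which is W → L
n=12: reaches L-position 9 → W
n=13: only reaches 12(W), which is W → L
n=14: reaches L-position 7 → W
n=15: only reaches 10(W), 12(W), 14(W), all W → L
n=16: reaches L-position 15 → W
n=17: only reaches 16(W), which is W → L
n=18: reaches L-position 9 → W
L entries with 1 ≤ n ≤ 18 (n=0 is outside the asked range and is not counted): n = 1, 3, 5, 7, 9, 11, 13, 15, 17; that makes 9.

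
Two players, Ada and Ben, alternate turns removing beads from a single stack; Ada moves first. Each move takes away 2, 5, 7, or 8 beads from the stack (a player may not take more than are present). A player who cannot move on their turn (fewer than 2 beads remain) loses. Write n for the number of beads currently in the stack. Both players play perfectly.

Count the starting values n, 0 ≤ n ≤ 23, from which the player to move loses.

Build the W/L table. Terminal = L. A non-terminal position is W if it has a move to some L; otherwise it is L.
n=0: no move → L
n=1: no move → L
n=2: can move to 0, which is L ⇒ W
n=3: can move to 1, which is L ⇒ W
n=4: the only move is to 2(W), a W ⇒ L
n=5: can move to 0, which is L ⇒ W
n=6: can move to 4, which is L ⇒ W
n=7: can move to 0, which is L ⇒ W
n=8: can move to 1, which is L ⇒ W
n=9: can move to 4, which is L ⇒ W
n=10: moves to 8(W), 5(W), 3(W), 2(W); every one is W ⇒ L
n=11: can move to 4, which is L ⇒ W
n=12: can move to 10, which is L ⇒ W
n=13: moves to 11(W), 8(W), 6(W), 5(W); every one is W ⇒ L
n=14: moves to 12(W), 9(W), 7(W), 6(W); every one is W ⇒ L
n=15: can move to 13, which is L ⇒ W
n=16: can move to 14, which is L ⇒ W
n=17: can move to 10, which is L ⇒ W
n=18: can move to 13, which is L ⇒ W
n=19: can move to 14, which is L ⇒ W
n=20: can move to 13, which is L ⇒ W
n=21: can move to 14, which is L ⇒ W
n=22: can move to 14, which is L ⇒ W
n=23: moves to 21(W), 18(W), 16(W), 15(W); every one is W ⇒ L
L entries with 0 ≤ n ≤ 23: n = 0, 1, 4, 10, 13, 14, 23; that makes 7.

7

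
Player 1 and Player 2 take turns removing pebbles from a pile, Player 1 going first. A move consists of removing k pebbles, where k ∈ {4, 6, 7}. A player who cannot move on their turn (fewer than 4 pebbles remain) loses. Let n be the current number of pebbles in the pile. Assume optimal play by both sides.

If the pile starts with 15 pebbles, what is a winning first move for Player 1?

Compute win/loss labels from the base case upward. A position with no move is L. Any other position is W if it can reach an L in one move, else L.
n=0: no move → L
n=1: no move → L
n=2: no move → L
n=3: no move → L
n=4: →0(L), so W
n=5: →1(L), so W
n=6: →2(L), so W
n=7: →3(L), so W
n=8: →2(L), so W
n=9: →3(L), so W
n=10: →3(L), so W
n=11: →7(W), 5(W), 4(W) — all W, so L
n=12: →8(W), 6(W), 5(W) — all W, so L
n=13: →9(W), 7(W), 6(W) — all W, so L
n=14: →10(W), 8(W), 7(W) — all W, so L
n=15: →11(L), so W
From 15, the L positions reachable in one move are: 11.

Remove 4, leaving 11.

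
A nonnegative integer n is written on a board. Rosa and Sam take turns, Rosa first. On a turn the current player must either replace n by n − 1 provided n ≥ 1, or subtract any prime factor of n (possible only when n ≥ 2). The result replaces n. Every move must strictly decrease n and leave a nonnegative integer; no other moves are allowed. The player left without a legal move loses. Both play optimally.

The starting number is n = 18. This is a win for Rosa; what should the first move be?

Move to 16.

Work bottom-up. With no move the player to move loses. Otherwise the position is W if at least one move leads to an L position for the opponent, and L if every move leads to a W.
n=0: no move → L
n=1: W (go to 0, an L position)
n=2: W (go to 0, an L position)
n=3: W (go to 0, an L position)
n=4: L (options 2(W), 3(W) are all W)
n=5: W (go to 0, an L position)
n=6: W (go to 4, an L position)
n=7: W (go to 0, an L position)
n=8: L (options 6(W), 7(W) are all W)
n=9: W (go to 8, an L position)
n=10: W (go to 8, an L position)
n=11: W (go to 0, an L position)
n=12: L (options 9(W), 10(W), 11(W) are all W)
n=13: W (go to 0, an L position)
n=14: W (go to 12, an L position)
n=15: W (go to 12, an L position)
n=16: L (options 14(W), 15(W) are all W)
n=17: W (go to 0, an L position)
n=18: W (go to 16, an L position)
From 18, the L positions reachable in one move are: 16.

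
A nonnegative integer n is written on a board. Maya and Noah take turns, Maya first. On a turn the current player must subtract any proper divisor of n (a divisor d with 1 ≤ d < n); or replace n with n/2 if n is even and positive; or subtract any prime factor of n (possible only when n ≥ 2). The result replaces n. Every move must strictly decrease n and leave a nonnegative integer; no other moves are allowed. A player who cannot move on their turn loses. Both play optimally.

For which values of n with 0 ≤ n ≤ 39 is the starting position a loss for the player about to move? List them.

0, 1, 4, 9, 14, 20, 26, 32, 35, 38

Work bottom-up. With no move the player to move loses. Otherwise the position is W if at least one move leads to an L position for the opponent, and L if every move leads to a W.
n=0: no move → L
n=1: no move → L
n=2: W (go to 0, an L position)
n=3: W (go to 0, an L position)
n=4: L (options 2(W), 3(W) are all W)
n=5: W (go to 0, an L position)
n=6: W (go to 4, an L position)
n=7: W (go to 0, an L position)
n=8: W (go to 4, an L position)
n=9: L (options 6(W), 8(W) are all W)
n=10: W (go to 9, an L position)
n=11: W (go to 0, an L position)
n=12: W (go to 9, an L position)
n=13: W (go to 0, an L position)
n=14: L (options 7(W), 12(W), 13(W) are all W)
n=15: W (go to 14, an L position)
n=16: W (go to 14, an L position)
n=17: W (go to 0, an L position)
n=18: W (go to 9, an L position)
n=19: W (go to 0, an L position)
n=20: L (options 10(W), 15(W), 16(W), 18(W), 19(W) are all W)
n=21: W (go to 14, an L position)
n=22: W (go to 20, an L position)
n=23: W (go to 0, an L position)
n=24: W (go to 20, an L position)
n=25: W (go to 20, an L position)
n=26: L (options 13(W), 24(W), 25(W) are all W)
n=27: W (go to 26, an L position)
n=28: W (go to 14, an L position)
n=29: W (go to 0, an L position)
n=30: W (go to 20, an L position)
n=31: W (go to 0, an L position)
n=32: L (options 16(W), 24(W), 28(W), 30(W), 31(W) are all W)
n=33: W (go to 32, an L position)
n=34: W (go to 32, an L position)
n=35: L (options 28(W), 30(W), 34(W) are all W)
n=36: W (go to 32, an L position)
n=37: W (go to 0, an L position)
n=38: L (options 19(W), 36(W), 37(W) are all W)
n=39: W (go to 26, an L position)
Reading off the rows marked L gives the requested list; there are 10 such values of n.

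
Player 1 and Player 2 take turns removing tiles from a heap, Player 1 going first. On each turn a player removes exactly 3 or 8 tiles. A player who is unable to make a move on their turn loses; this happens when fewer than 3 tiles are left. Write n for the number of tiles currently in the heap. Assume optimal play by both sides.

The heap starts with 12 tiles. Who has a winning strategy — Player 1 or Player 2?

Player 2 wins.

Build the W/L table. Terminal = L. A non-terminal position is W if it has a move to some L; otherwise it is L.
n=0: no move → L
n=1: no move → L
n=2: no move → L
n=3: →0(L), so W
n=4: →1(L), so W
n=5: →2(L), so W
n=6: →3(W) only, which is W, so L
n=7: →4(W) only, which is W, so L
n=8: →0(L), so W
n=9: →6(L), so W
n=10: →7(L), so W
n=11: →8(W), 3(W) — all W, so L
n=12: →9(W), 4(W) — all W, so L
The starting position 12 is L: whatever Player 1 does, the opponent receives a W position.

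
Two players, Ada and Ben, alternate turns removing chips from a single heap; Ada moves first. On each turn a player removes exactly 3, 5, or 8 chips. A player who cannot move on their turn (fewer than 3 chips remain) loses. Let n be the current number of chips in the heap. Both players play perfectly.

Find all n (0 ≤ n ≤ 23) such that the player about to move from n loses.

0, 1, 2, 11, 12, 13, 22, 23

Classify positions by backward induction: terminal positions (no move available) are L. From any other position, the mover wins iff some move reaches an L.
n=0: no move → L
n=1: no move → L
n=2: no move → L
n=3: →0(L), so W
n=4: →1(L), so W
n=5: →2(L), so W
n=6: →1(L), so W
n=7: →2(L), so W
n=8: →0(L), so W
n=9: →1(L), so W
n=10: →2(L), so W
n=11: →8(W), 6(W), 3(W) — all W, so L
n=12: →9(W), 7(W), 4(W) — all W, so L
n=13: →10(W), 8(W), 5(W) — all W, so L
n=14: →11(L), so W
n=15: →12(L), so W
n=16: →13(L), so W
n=17: →12(L), so W
n=18: →13(L), so W
n=19: →11(L), so W
n=20: →12(L), so W
n=21: →13(L), so W
n=22: →19(W), 17(W), 14(W) — all W, so L
n=23: →20(W), 18(W), 15(W) — all W, so L
The losing starting values of n are exactly the entries labelled L in this table (8 of them).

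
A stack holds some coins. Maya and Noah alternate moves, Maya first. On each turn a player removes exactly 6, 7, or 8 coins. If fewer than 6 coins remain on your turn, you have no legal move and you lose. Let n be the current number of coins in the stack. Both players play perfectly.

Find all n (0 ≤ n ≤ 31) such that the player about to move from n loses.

0, 1, 2, 3, 4, 5, 14, 15, 16, 17, 18, 19, 28, 29, 30, 31

Build the W/L table. Terminal = L. A non-terminal position is W if it has a move to some L; otherwise it is L.
n=0: no move → L
n=1: no move → L
n=2: no move → L
n=3: no move → L
n=4: no move → L
n=5: no move → L
n=6: can move to 0, which is L ⇒ W
n=7: can move to 1, which is L ⇒ W
n=8: can move to 2, which is L ⇒ W
n=9: can move to 3, which is L ⇒ W
n=10: can move to 4, which is L ⇒ W
n=11: can move to 5, which is L ⇒ W
n=12: can move to 5, which is L ⇒ W
n=13: can move to 5, which is L ⇒ W
n=14: moves to 8(W), 7(W), 6(W); every one is W ⇒ L
n=15: moves to 9(W), 8(W), 7(W); every one is W ⇒ L
n=16: moves to 10(W), 9(W), 8(W); every one is W ⇒ L
n=17: moves to 11(W), 10(W), 9(W); every one is W ⇒ L
n=18: moves to 12(W), 11(W), 10(W); every one is W ⇒ L
n=19: moves to 13(W), 12(W), 11(W); every one is W ⇒ L
n=20: can move to 14, which is L ⇒ W
n=21: can move to 15, which is L ⇒ W
n=22: can move to 16, which is L ⇒ W
n=23: can move to 17, which is L ⇒ W
n=24: can move to 18, which is L ⇒ W
n=25: can move to 19, which is L ⇒ W
n=26: can move to 19, which is L ⇒ W
n=27: can move to 19, which is L ⇒ W
n=28: moves to 22(W), 21(W), 20(W); every one is W ⇒ L
n=29: moves to 23(W), 22(W), 21(W); every one is W ⇒ L
n=30: moves to 24(W), 23(W), 22(W); every one is W ⇒ L
n=31: moves to 25(W), 24(W), 23(W); every one is W ⇒ L
Reading off the rows marked L gives the requested list; there are 16 such values of n.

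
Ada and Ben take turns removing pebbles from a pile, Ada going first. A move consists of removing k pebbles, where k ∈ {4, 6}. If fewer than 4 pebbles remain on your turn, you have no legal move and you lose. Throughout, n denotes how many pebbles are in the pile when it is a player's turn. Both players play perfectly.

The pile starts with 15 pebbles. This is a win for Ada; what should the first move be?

Remove 4, leaving 11.

Use the standard recursion: the mover loses at a terminal position; elsewhere, the mover wins exactly when some move hands the opponent an L position.
n=0: no move → L
n=1: no move → L
n=2: no move → L
n=3: no move → L
n=4: reaches L-position 0 → W
n=5: reaches L-position 1 → W
n=6: reaches L-position 2 → W
n=7: reaches L-position 3 → W
n=8: reaches L-position 2 → W
n=9: reaches L-position 3 → W
n=10: only reaches 6(W), 4(W), all W → L
n=11: only reaches 7(W), 5(W), all W → L
n=12: only reaches 8(W), 6(W), all W → L
n=13: only reaches 9(W), 7(W), all W → L
n=14: reaches L-position 10 → W
n=15: reaches L-position 11 → W
From 15, the L positions reachable in one move are: 11.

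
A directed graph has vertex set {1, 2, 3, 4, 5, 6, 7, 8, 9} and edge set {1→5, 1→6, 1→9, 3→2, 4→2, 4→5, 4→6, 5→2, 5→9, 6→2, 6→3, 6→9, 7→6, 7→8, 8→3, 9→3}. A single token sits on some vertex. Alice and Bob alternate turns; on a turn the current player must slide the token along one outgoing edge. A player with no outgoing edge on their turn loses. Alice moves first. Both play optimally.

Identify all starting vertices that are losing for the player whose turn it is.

Compute win/loss labels from the base case upward. A position with no move is L. Any other position is W if it can reach an L in one move, else L.
Every edge goes from a vertex to one that appears earlier in the order 2, 3, 9, 5, 6, 8, 4, 1, 7, so processing vertices in that order labels each vertex after all of its successors.
2: no outgoing edge → L
3: can move to 2, which is L ⇒ W
9: the only move is to 3(W), a W ⇒ L
5: can move to 9, which is L ⇒ W
6: can move to 9, which is L ⇒ W
8: the only move is to 3(W), a W ⇒ L
4: can move to 2, which is L ⇒ W
1: can move to 9, which is L ⇒ W
7: can move to 8, which is L ⇒ W
Reading off the rows marked L gives the requested list; there are 3 such vertices.

2, 8, 9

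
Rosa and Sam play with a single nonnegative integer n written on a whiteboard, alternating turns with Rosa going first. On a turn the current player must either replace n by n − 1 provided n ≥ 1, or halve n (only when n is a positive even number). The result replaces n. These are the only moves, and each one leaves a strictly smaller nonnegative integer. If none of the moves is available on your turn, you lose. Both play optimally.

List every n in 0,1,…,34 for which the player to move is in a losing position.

Classify positions by backward induction: terminal positions (no move available) are L. From any other position, the mover wins iff some move reaches an L.
n=0: no move → L
n=1: W (go to 0, an L position)
n=2: L (sole option 1(W) is W)
n=3: W (go to 2, an L position)
n=4: W (go to 2, an L position)
n=5: L (sole option 4(W) is W)
n=6: W (go to 5, an L position)
n=7: L (sole option 6(W) is W)
n=8: W (go to 7, an L position)
n=9: L (sole option 8(W) is W)
n=10: W (go to 5, an L position)
n=11: L (sole option 10(W) is W)
n=12: W (go to 11, an L position)
n=13: L (sole option 12(W) is W)
n=14: W (go to 7, an L position)
n=15: L (sole option 14(W) is W)
n=16: W (go to 15, an L position)
n=17: L (sole option 16(W) is W)
n=18: W (go to 9, an L position)
n=19: L (sole option 18(W) is W)
n=20: W (go to 19, an L position)
n=21: L (sole option 20(W) is W)
n=22: W (go to 11, an L position)
n=23: L (sole option 22(W) is W)
n=24: W (go to 23, an L position)
n=25: L (sole option 24(W) is W)
n=26: W (go to 13, an L position)
n=27: L (sole option 26(W) is W)
n=28: W (go to 27, an L position)
n=29: L (sole option 28(W) is W)
n=30: W (go to 15, an L position)
n=31: L (sole option 30(W) is W)
n=32: W (go to 31, an L position)
n=33: L (sole option 32(W) is W)
n=34: W (go to 17, an L position)
Reading off the rows marked L gives the requested list; there are 17 such values of n.

0, 2, 5, 7, 9, 11, 13, 15, 17, 19, 21, 23, 25, 27, 29, 31, 33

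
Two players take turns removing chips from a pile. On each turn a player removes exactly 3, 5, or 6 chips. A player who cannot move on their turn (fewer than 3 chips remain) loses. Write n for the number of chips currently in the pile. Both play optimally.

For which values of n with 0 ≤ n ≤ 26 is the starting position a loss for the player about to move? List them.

0, 1, 2, 9, 10, 11, 18, 19, 20

Use the standard recursion: the mover loses at a terminal position; elsewhere, the mover wins exactly when some move hands the opponent an L position.
n=0: no move → L
n=1: no move → L
n=2: no move → L
n=3: reaches L-position 0 → W
n=4: reaches L-position 1 → W
n=5: reaches L-position 2 → W
n=6: reaches L-position 1 → W
n=7: reaches L-position 2 → W
n=8: reaches L-position 2 → W
n=9: only reaches 6(W), 4(W), 3(W), all W → L
n=10: only reaches 7(W), 5(W), 4(W), all W → L
n=11: only reaches 8(W), 6(W), 5(W), all W → L
n=12: reaches L-position 9 → W
n=13: reaches L-position 10 → W
n=14: reaches L-position 11 → W
n=15: reaches L-position 10 → W
n=16: reaches L-position 11 → W
n=17: reaches L-position 11 → W
n=18: only reaches 15(W), 13(W), 12(W), all W → L
n=19: only reaches 16(W), 14(W), 13(W), all W → L
n=20: only reaches 17(W), 15(W), 14(W), all W → L
n=21: reaches L-position 18 → W
n=22: reaches L-position 19 → W
n=23: reaches L-position 20 → W
n=24: reaches L-position 19 → W
n=25: reaches L-position 20 → W
n=26: reaches L-position 20 → W
The losing starting values of n are exactly the entries labelled L in this table (9 of them).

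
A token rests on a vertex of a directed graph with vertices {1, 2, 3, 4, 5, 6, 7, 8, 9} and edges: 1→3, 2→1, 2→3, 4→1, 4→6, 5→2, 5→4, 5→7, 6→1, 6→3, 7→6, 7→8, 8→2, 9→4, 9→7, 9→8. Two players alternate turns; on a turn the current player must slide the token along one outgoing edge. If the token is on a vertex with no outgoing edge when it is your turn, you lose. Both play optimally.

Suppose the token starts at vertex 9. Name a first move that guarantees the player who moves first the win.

Classify positions by backward induction: terminal positions (no move available) are L. From any other position, the mover wins iff some move reaches an L.
Every edge goes from a vertex to one that appears earlier in the order 3, 1, 6, 4, 2, 8, 7, 9, 5, so processing vertices in that order labels each vertex after all of its successors.
3: no outgoing edge → L
1: reaches L-position 3 → W
6: reaches L-position 3 → W
4: only reaches 6(W), 1(W), all W → L
2: reaches L-position 3 → W
8: only reaches 2(W), which is W → L
7: reaches L-position 8 → W
9: reaches L-position 8 → W
5: reaches L-position 4 → W
From 9, the L positions reachable in one move are: 8, 4. Any move reaching one of these is winning.

Move to 8.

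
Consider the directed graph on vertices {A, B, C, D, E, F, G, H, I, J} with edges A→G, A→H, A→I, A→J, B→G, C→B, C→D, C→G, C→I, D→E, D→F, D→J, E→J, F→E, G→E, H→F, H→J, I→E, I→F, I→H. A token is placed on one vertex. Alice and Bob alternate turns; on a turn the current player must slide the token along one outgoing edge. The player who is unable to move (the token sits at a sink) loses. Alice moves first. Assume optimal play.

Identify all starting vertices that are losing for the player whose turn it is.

Compute win/loss labels from the base case upward. A position with no move is L. Any other position is W if it can reach an L in one move, else L.
Every edge goes from a vertex to one that appears earlier in the order J, E, F, D, H, I, G, B, A, C, so processing vertices in that order labels each vertex after all of its successors.
J: no outgoing edge → L
E: reaches L-position J → W
F: only reaches E(W), which is W → L
D: reaches L-position F → W
H: reaches L-position F → W
I: reaches L-position F → W
G: only reaches E(W), which is W → L
B: reaches L-position G → W
A: reaches L-position G → W
C: reaches L-position G → W
Reading off the rows marked L gives the requested list; there are 3 such vertices.

F, G, J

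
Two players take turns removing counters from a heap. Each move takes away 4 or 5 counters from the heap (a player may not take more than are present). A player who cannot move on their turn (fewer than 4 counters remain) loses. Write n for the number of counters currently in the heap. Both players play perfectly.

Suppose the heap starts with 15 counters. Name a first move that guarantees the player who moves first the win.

Build the W/L table. Terminal = L. A non-terminal position is W if it has a move to some L; otherwise it is L.
n=0: no move → L
n=1: no move → L
n=2: no move → L
n=3: no move → L
n=4: W (go to 0, an L position)
n=5: W (go to 1, an L position)
n=6: W (go to 2, an L position)
n=7: W (go to 3, an L position)
n=8: W (go to 3, an L position)
n=9: L (options 5(W), 4(W) are all W)
n=10: L (options 6(W), 5(W) are all W)
n=11: L (options 7(W), 6(W) are all W)
n=12: L (options 8(W), 7(W) are all W)
n=13: W (go to 9, an L position)
n=14: W (go to 10, an L position)
n=15: W (go to 11, an L position)
From 15, the L positions reachable in one move are: 11, 10. Any move reaching one of these is winning.

Remove 4, leaving 11.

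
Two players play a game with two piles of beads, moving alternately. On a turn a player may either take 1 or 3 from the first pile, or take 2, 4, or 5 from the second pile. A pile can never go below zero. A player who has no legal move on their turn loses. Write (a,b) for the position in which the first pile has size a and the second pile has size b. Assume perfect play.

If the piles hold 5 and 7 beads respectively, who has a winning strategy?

The first player wins.

Label each position W (a win for the player to move) or L (a loss). A position with no legal move is L; any other position is W exactly when some move reaches an L, and L when every move reaches a W.
No move ever increases a pile, so every position that can arise here has a ≤ 5 and b ≤ 7; it is enough to label the cells with 0 ≤ a ≤ 5 and 0 ≤ b ≤ 7.
Every move lowers a or b (never raises either), so fill the grid row by row in increasing a, and left to right within a row: each cell's successors are then already labelled.
      b=0  b=1  b=2  b=3  b=4  b=5  b=6  b=7
a=0:    L    L    W    W    W    W    W    L
a=1:    W    W    L    L    W    W    W    W
a=2:    L    L    W    W    W    W    W    L
a=3:    W    W    L    L    W    W    W    W
a=4:    L    L    W    W    W    W    W    L
a=5:    W    W    L    L    W    W    W    W
Cells with no legal move (terminal, hence L): (0,0), (0,1).
The remaining L cells, each justified by listing all of its moves:
(0,7): moves to (0,5)(W), (0,3)(W), (0,2)(W); every one is W ⇒ L
(1,2): moves to (0,2)(W), (1,0)(W); every one is W ⇒ L
(1,3): moves to (0,3)(W), (1,1)(W); every one is W ⇒ L
(2,0): the only move is to (1,0)(W), a W ⇒ L
(2,1): the only move is to (1,1)(W), a W ⇒ L
(2,7): moves to (1,7)(W), (2,5)(W), (2,3)(W), (2,2)(W); every one is W ⇒ L
(3,2): moves to (2,2)(W), (0,2)(W), (3,0)(W); every one is W ⇒ L
(3,3): moves to (2,3)(W), (0,3)(W), (3,1)(W); every one is W ⇒ L
(4,0): moves to (3,0)(W), (1,0)(W); every one is W ⇒ L
(4,1): moves to (3,1)(W), (1,1)(W); every one is W ⇒ L
(4,7): moves to (3,7)(W), (1,7)(W), (4,5)(W), (4,3)(W), (4,2)(W); every one is W ⇒ L
(5,2): moves to (4,2)(W), (2,2)(W), (5,0)(W); every one is W ⇒ L
(5,3): moves to (4,3)(W), (2,3)(W), (5,1)(W); every one is W ⇒ L
Every other cell has at least one move into one of the L cells above, so it is W.
The starting position (5,7) is W: the player to move should move to (4,7), handing over an L position.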